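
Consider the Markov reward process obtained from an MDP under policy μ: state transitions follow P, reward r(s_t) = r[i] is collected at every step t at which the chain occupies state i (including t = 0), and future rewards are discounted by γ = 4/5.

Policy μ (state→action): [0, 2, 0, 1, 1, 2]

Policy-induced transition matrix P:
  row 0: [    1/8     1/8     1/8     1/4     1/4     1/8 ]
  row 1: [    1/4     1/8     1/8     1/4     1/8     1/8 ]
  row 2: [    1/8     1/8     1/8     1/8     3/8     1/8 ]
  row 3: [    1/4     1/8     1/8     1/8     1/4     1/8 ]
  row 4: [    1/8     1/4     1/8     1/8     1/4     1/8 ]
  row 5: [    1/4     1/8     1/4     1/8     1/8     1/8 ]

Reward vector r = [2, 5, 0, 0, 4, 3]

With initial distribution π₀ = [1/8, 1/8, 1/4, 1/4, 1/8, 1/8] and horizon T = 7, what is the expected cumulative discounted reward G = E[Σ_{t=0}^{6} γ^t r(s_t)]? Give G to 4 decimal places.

G = 8.9644

t=0: π = [0.1250, 0.1250, 0.2500, 0.2500, 0.1250, 0.1250], E[r] = 1.7500, γ^t·E[r] = 1.750000, running G = 1.750000
t=1: π = [0.1875, 0.1406, 0.1406, 0.1563, 0.2500, 0.1250], E[r] = 2.4531, γ^t·E[r] = 1.962500, running G = 3.712500
t=2: π = [0.1777, 0.1563, 0.1406, 0.1660, 0.2344, 0.1250], E[r] = 2.4492, γ^t·E[r] = 1.567500, running G = 5.280000
t=3: π = [0.1809, 0.1543, 0.1406, 0.1667, 0.2324, 0.1250], E[r] = 2.4380, γ^t·E[r] = 1.248250, running G = 6.528250
t=4: π = [0.1808, 0.1541, 0.1406, 0.1669, 0.2327, 0.1250], E[r] = 2.4374, γ^t·E[r] = 0.998375, running G = 7.526625
t=5: π = [0.1807, 0.1541, 0.1406, 0.1669, 0.2327, 0.1250], E[r] = 2.4377, γ^t·E[r] = 0.798783, running G = 8.325408
t=6: π = [0.1807, 0.1541, 0.1406, 0.1669, 0.2327, 0.1250], E[r] = 2.4377, γ^t·E[r] = 0.639026, running G = 8.964433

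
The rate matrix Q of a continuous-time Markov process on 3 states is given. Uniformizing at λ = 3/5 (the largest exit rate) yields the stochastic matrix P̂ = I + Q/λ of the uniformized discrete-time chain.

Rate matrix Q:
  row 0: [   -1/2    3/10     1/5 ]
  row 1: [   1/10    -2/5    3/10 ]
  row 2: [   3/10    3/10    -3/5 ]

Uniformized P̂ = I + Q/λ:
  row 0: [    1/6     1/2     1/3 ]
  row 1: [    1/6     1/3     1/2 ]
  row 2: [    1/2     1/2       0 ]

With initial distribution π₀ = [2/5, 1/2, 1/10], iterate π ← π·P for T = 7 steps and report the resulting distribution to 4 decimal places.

t=0: π = [0.4000, 0.5000, 0.1000]
t=1: π = [0.2000, 0.4167, 0.3833]
t=2: π = [0.2944, 0.4306, 0.2750]
t=3: π = [0.2583, 0.4282, 0.3134]
t=4: π = [0.2711, 0.4286, 0.3002]
t=5: π = [0.2667, 0.4286, 0.3047]
t=6: π = [0.2682, 0.4286, 0.3032]
t=7: π = [0.2677, 0.4286, 0.3037]

π = [0.2677, 0.4286, 0.3037]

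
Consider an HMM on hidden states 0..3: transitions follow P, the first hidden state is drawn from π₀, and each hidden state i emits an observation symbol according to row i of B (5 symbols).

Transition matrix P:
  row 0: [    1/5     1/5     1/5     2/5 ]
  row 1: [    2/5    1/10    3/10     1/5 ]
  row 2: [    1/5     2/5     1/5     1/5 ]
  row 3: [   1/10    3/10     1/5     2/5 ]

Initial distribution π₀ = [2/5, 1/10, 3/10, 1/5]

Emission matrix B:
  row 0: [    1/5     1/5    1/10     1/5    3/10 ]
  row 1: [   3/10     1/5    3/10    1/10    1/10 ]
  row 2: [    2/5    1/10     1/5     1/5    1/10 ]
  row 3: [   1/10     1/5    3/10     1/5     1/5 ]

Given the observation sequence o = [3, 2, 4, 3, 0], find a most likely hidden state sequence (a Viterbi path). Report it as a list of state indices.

t=0: δ = [8.000e-02, 1.000e-02, 6.000e-02, 4.000e-02]  (obs o_0=3)
t=1: δ = [1.600e-03, 7.200e-03, 3.200e-03, 9.600e-03]  ψ = [0, 2, 0, 0]  (obs o_1=2)
t=2: δ = [8.640e-04, 2.880e-04, 2.160e-04, 7.680e-04]  ψ = [1, 3, 1, 3]  (obs o_2=4)
t=3: δ = [3.456e-05, 2.304e-05, 3.456e-05, 6.912e-05]  ψ = [0, 3, 0, 0]  (obs o_3=3)
t=4: δ = [1.843e-06, 6.221e-06, 5.530e-06, 2.765e-06]  ψ = [1, 3, 3, 3]  (obs o_4=0)
backtrack: best end state = 1; path = [2, 1, 0, 3, 1]

path = [2, 1, 0, 3, 1]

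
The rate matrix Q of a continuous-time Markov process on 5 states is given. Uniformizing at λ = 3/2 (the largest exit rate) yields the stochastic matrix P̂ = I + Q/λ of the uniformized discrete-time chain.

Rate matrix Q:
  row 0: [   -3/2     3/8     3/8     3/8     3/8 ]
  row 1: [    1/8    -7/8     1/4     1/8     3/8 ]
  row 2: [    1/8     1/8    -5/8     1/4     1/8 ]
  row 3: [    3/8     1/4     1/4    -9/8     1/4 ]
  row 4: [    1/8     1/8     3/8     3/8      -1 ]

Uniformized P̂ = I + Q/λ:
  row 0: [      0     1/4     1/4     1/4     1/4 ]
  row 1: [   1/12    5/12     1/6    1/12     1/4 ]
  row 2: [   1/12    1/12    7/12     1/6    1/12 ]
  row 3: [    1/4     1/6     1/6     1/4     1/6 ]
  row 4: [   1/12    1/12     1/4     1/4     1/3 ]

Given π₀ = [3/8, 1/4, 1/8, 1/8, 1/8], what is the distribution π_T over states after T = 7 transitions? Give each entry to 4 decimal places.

π = [0.1067, 0.1759, 0.3287, 0.1933, 0.1955]

t=0: π = [0.3750, 0.2500, 0.1250, 0.1250, 0.1250]
t=1: π = [0.0729, 0.2396, 0.2604, 0.1979, 0.2292]
t=2: π = [0.1102, 0.1918, 0.3003, 0.1884, 0.2092]
t=3: π = [0.1055, 0.1814, 0.3184, 0.1930, 0.2017]
t=4: π = [0.1067, 0.1775, 0.3249, 0.1932, 0.1977]
t=5: π = [0.1066, 0.1764, 0.3274, 0.1933, 0.1962]
t=6: π = [0.1067, 0.1760, 0.3283, 0.1933, 0.1957]
t=7: π = [0.1067, 0.1759, 0.3287, 0.1933, 0.1955]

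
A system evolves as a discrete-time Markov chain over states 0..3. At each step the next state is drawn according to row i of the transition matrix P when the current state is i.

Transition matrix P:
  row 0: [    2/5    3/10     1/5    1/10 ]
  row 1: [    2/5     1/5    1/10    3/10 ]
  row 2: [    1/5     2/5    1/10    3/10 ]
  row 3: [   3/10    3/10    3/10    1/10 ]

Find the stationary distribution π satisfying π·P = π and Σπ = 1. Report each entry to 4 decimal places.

π = [0.3462, 0.2885, 0.1731, 0.1923]

Balance equations π_j = Σ_i π_i·P[i][j]:
  π_0 = 2/5·π_0 + 2/5·π_1 + 1/5·π_2 + 3/10·π_3
  π_1 = 3/10·π_0 + 1/5·π_1 + 2/5·π_2 + 3/10·π_3
  π_2 = 1/5·π_0 + 1/10·π_1 + 1/10·π_2 + 3/10·π_3
  normalize: π_0 + π_1 + π_2 + π_3 = 1
Solving the linear system gives exactly π = [9/26, 15/52, 9/52, 5/26].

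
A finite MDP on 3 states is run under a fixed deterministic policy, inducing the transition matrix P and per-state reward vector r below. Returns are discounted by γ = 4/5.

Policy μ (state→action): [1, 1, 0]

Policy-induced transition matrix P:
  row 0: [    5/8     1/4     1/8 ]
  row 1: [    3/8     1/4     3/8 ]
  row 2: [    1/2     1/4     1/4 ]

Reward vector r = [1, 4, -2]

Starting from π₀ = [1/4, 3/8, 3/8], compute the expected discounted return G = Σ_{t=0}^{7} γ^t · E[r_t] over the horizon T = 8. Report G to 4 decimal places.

t=0: π = [0.2500, 0.3750, 0.3750], E[r] = 1.0000, γ^t·E[r] = 1.000000, running G = 1.000000
t=1: π = [0.4844, 0.2500, 0.2656], E[r] = 0.9531, γ^t·E[r] = 0.762500, running G = 1.762500
t=2: π = [0.5293, 0.2500, 0.2207], E[r] = 1.0879, γ^t·E[r] = 0.696250, running G = 2.458750
t=3: π = [0.5349, 0.2500, 0.2151], E[r] = 1.1047, γ^t·E[r] = 0.565625, running G = 3.024375
t=4: π = [0.5356, 0.2500, 0.2144], E[r] = 1.1068, γ^t·E[r] = 0.453363, running G = 3.477738
t=5: π = [0.5357, 0.2500, 0.2143], E[r] = 1.1071, γ^t·E[r] = 0.362776, running G = 3.840514
t=6: π = [0.5357, 0.2500, 0.2143], E[r] = 1.1071, γ^t·E[r] = 0.290230, running G = 4.130743
t=7: π = [0.5357, 0.2500, 0.2143], E[r] = 1.1071, γ^t·E[r] = 0.232185, running G = 4.362928

G = 4.3629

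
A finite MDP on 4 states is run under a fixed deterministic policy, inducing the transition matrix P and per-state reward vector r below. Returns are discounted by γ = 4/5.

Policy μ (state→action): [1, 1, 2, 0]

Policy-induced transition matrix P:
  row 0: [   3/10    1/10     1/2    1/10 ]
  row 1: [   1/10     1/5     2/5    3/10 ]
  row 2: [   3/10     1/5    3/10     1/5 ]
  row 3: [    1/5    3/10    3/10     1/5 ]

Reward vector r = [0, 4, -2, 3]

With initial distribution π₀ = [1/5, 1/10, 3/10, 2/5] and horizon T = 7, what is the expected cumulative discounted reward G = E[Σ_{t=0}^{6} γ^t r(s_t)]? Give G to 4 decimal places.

t=0: π = [0.2000, 0.1000, 0.3000, 0.4000], E[r] = 1.0000, γ^t·E[r] = 1.000000, running G = 1.000000
t=1: π = [0.2400, 0.2200, 0.3500, 0.1900], E[r] = 0.7500, γ^t·E[r] = 0.600000, running G = 1.600000
t=2: π = [0.2370, 0.1950, 0.3700, 0.1980], E[r] = 0.6340, γ^t·E[r] = 0.405760, running G = 2.005760
t=3: π = [0.2412, 0.1961, 0.3669, 0.1958], E[r] = 0.6380, γ^t·E[r] = 0.326656, running G = 2.332416
t=4: π = [0.2412, 0.1955, 0.3679, 0.1955], E[r] = 0.6326, γ^t·E[r] = 0.259117, running G = 2.591533
t=5: π = [0.2414, 0.1954, 0.3678, 0.1954], E[r] = 0.6324, γ^t·E[r] = 0.207232, running G = 2.798765
t=6: π = [0.2414, 0.1954, 0.3678, 0.1954], E[r] = 0.6322, γ^t·E[r] = 0.165732, running G = 2.964497

G = 2.9645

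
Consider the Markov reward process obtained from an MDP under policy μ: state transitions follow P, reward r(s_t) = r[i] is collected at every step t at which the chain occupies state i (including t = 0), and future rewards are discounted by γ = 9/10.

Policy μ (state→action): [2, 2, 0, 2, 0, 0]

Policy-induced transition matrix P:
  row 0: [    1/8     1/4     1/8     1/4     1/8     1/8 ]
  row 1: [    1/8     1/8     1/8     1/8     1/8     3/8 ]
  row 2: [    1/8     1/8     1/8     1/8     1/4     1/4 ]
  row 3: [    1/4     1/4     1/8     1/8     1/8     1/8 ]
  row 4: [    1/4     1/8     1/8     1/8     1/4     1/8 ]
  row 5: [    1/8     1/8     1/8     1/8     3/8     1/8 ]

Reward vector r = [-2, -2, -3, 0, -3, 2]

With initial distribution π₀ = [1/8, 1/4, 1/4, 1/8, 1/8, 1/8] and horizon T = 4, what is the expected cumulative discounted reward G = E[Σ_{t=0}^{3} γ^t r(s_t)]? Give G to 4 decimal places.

G = -4.7268

t=0: π = [0.1250, 0.2500, 0.2500, 0.1250, 0.1250, 0.1250], E[r] = -1.6250, γ^t·E[r] = -1.625000, running G = -1.625000
t=1: π = [0.1563, 0.1563, 0.1250, 0.1406, 0.2031, 0.2188], E[r] = -1.1719, γ^t·E[r] = -1.054688, running G = -2.679688
t=2: π = [0.1680, 0.1621, 0.1250, 0.1445, 0.2207, 0.1797], E[r] = -1.3379, γ^t·E[r] = -1.083691, running G = -3.763379
t=3: π = [0.1707, 0.1641, 0.1250, 0.1460, 0.2131, 0.1812], E[r] = -1.3215, γ^t·E[r] = -0.963398, running G = -4.726777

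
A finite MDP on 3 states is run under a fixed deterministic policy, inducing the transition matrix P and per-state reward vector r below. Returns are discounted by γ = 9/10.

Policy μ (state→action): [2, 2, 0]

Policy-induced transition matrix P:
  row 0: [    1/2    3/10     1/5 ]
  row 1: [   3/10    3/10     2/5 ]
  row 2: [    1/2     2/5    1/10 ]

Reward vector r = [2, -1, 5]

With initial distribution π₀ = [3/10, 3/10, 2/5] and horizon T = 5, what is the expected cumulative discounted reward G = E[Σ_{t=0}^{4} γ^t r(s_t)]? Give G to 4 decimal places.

G = 7.6326

t=0: π = [0.3000, 0.3000, 0.4000], E[r] = 2.3000, γ^t·E[r] = 2.300000, running G = 2.300000
t=1: π = [0.4400, 0.3400, 0.2200], E[r] = 1.6400, γ^t·E[r] = 1.476000, running G = 3.776000
t=2: π = [0.4320, 0.3220, 0.2460], E[r] = 1.7720, γ^t·E[r] = 1.435320, running G = 5.211320
t=3: π = [0.4356, 0.3246, 0.2398], E[r] = 1.7456, γ^t·E[r] = 1.272542, running G = 6.483862
t=4: π = [0.4351, 0.3240, 0.2409], E[r] = 1.7509, γ^t·E[r] = 1.148752, running G = 7.632615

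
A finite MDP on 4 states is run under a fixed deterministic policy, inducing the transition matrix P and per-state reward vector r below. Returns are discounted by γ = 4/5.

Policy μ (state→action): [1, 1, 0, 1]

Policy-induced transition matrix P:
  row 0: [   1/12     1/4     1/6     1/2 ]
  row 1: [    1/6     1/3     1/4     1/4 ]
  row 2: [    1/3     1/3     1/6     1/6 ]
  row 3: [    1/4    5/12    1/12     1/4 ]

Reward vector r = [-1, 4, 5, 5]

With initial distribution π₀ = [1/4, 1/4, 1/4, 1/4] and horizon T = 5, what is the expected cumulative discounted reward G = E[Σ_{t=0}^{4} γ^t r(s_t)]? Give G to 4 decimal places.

t=0: π = [0.2500, 0.2500, 0.2500, 0.2500], E[r] = 3.2500, γ^t·E[r] = 3.250000, running G = 3.250000
t=1: π = [0.2083, 0.3333, 0.1667, 0.2917], E[r] = 3.4167, γ^t·E[r] = 2.733333, running G = 5.983333
t=2: π = [0.2014, 0.3403, 0.1701, 0.2882], E[r] = 3.4514, γ^t·E[r] = 2.208889, running G = 8.192222
t=3: π = [0.2023, 0.3406, 0.1710, 0.2862], E[r] = 3.4459, γ^t·E[r] = 1.764296, running G = 9.956519
t=4: π = [0.2022, 0.3403, 0.1712, 0.2863], E[r] = 3.4467, γ^t·E[r] = 1.411773, running G = 11.368291

G = 11.3683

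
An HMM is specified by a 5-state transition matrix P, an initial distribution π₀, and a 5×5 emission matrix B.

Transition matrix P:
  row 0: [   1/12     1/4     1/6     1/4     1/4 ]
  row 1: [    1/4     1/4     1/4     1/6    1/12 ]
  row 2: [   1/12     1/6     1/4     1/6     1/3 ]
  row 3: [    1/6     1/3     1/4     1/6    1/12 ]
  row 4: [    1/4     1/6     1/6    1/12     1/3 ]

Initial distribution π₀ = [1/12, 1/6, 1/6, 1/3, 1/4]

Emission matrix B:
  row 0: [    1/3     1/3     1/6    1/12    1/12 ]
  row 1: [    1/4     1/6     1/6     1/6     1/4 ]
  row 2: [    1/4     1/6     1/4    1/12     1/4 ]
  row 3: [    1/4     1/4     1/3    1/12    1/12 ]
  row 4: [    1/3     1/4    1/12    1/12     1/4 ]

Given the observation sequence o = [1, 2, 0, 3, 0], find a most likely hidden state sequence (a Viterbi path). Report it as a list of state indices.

t=0: δ = [2.778e-02, 2.778e-02, 2.778e-02, 8.333e-02, 6.250e-02]  (obs o_0=1)
t=1: δ = [2.604e-03, 4.630e-03, 5.208e-03, 4.630e-03, 1.736e-03]  ψ = [4, 3, 3, 3, 4]  (obs o_1=2)
t=2: δ = [3.858e-04, 3.858e-04, 3.255e-04, 2.170e-04, 5.787e-04]  ψ = [1, 3, 2, 2, 2]  (obs o_2=0)
t=3: δ = [1.206e-05, 1.608e-05, 8.038e-06, 8.038e-06, 1.608e-05]  ψ = [4, 0, 1, 0, 4]  (obs o_3=3)
t=4: δ = [1.340e-06, 1.005e-06, 1.005e-06, 7.535e-07, 1.786e-06]  ψ = [1, 1, 1, 0, 4]  (obs o_4=0)
backtrack: best end state = 4; path = [3, 2, 4, 4, 4]

path = [3, 2, 4, 4, 4]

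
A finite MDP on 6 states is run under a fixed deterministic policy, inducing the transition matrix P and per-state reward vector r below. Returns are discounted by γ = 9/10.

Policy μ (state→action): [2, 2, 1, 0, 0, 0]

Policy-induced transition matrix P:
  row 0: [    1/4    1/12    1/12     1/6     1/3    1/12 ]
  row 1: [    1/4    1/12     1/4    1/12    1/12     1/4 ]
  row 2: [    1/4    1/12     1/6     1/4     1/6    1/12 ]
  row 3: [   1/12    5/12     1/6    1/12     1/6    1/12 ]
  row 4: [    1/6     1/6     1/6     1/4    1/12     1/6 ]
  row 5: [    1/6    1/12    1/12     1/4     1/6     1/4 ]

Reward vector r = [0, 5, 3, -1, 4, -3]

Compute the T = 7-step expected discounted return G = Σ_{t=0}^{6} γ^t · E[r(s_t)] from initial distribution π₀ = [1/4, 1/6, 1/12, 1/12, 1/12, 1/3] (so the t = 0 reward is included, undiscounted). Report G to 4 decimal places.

G = 5.5877

t=0: π = [0.2500, 0.1667, 0.0833, 0.0833, 0.0833, 0.3333], E[r] = 0.3333, γ^t·E[r] = 0.333333, running G = 0.333333
t=1: π = [0.2014, 0.1181, 0.1319, 0.1875, 0.1875, 0.1736], E[r] = 1.0278, γ^t·E[r] = 0.925000, running G = 1.258333
t=2: π = [0.1887, 0.1615, 0.1453, 0.1823, 0.1748, 0.1476], E[r] = 1.3171, γ^t·E[r] = 1.066875, running G = 2.325208
t=3: π = [0.1928, 0.1587, 0.1521, 0.1770, 0.1701, 0.1494], E[r] = 1.3048, γ^t·E[r] = 0.951188, running G = 3.276396
t=4: π = [0.1939, 0.1565, 0.1514, 0.1780, 0.1714, 0.1489], E[r] = 1.2977, γ^t·E[r] = 0.851407, running G = 4.127803
t=5: π = [0.1936, 0.1569, 0.1511, 0.1781, 0.1717, 0.1485], E[r] = 1.3012, γ^t·E[r] = 0.768336, running G = 4.896138
t=6: π = [0.1936, 0.1570, 0.1512, 0.1780, 0.1716, 0.1485], E[r] = 1.3013, γ^t·E[r] = 0.691551, running G = 5.587690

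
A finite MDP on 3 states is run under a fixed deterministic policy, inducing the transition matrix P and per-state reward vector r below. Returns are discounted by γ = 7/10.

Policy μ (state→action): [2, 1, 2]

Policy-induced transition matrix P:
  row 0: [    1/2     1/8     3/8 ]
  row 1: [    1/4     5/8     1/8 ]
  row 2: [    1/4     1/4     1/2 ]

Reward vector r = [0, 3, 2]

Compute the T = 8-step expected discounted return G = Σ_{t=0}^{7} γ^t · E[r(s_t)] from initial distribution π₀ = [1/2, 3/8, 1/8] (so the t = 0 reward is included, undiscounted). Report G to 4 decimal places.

G = 4.8638

t=0: π = [0.5000, 0.3750, 0.1250], E[r] = 1.3750, γ^t·E[r] = 1.375000, running G = 1.375000
t=1: π = [0.3750, 0.3281, 0.2969], E[r] = 1.5781, γ^t·E[r] = 1.104688, running G = 2.479688
t=2: π = [0.3438, 0.3262, 0.3301], E[r] = 1.6387, γ^t·E[r] = 0.802949, running G = 3.282637
t=3: π = [0.3359, 0.3293, 0.3347], E[r] = 1.6575, γ^t·E[r] = 0.568512, running G = 3.851149
t=4: π = [0.3340, 0.3315, 0.3345], E[r] = 1.6635, γ^t·E[r] = 0.399417, running G = 4.250566
t=5: π = [0.3335, 0.3326, 0.3339], E[r] = 1.6656, γ^t·E[r] = 0.279934, running G = 4.530500
t=6: π = [0.3334, 0.3330, 0.3336], E[r] = 1.6663, γ^t·E[r] = 0.196036, running G = 4.726536
t=7: π = [0.3333, 0.3332, 0.3334], E[r] = 1.6665, γ^t·E[r] = 0.137246, running G = 4.863781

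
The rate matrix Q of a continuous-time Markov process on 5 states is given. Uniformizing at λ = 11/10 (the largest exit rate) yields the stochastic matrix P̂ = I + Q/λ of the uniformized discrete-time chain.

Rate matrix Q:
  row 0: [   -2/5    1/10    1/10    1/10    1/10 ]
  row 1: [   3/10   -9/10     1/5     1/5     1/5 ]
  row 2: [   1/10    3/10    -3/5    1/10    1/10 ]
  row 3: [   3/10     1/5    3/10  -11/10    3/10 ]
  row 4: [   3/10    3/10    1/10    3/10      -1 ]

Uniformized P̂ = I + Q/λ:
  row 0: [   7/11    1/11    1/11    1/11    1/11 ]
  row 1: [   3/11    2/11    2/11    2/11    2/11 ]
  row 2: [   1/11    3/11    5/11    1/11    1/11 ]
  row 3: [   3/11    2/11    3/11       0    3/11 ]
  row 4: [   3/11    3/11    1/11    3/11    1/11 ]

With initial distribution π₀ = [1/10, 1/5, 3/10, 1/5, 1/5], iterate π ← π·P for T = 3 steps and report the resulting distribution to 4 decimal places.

t=0: π = [0.1000, 0.2000, 0.3000, 0.2000, 0.2000]
t=1: π = [0.2545, 0.2182, 0.2545, 0.1273, 0.1455]
t=2: π = [0.3190, 0.1950, 0.2264, 0.1256, 0.1339]
t=3: π = [0.3476, 0.1856, 0.2138, 0.1216, 0.1315]

π = [0.3476, 0.1856, 0.2138, 0.1216, 0.1315]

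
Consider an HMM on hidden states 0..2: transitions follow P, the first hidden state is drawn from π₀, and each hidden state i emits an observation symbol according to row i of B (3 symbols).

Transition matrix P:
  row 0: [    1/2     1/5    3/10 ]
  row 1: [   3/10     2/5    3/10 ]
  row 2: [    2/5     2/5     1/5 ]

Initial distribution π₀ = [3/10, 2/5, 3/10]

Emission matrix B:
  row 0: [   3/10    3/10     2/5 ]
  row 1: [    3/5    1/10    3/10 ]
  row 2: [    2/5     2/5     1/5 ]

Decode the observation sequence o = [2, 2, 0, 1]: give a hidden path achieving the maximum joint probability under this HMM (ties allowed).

t=0: δ = [1.200e-01, 1.200e-01, 6.000e-02]  (obs o_0=2)
t=1: δ = [2.400e-02, 1.440e-02, 7.200e-03]  ψ = [0, 1, 0]  (obs o_1=2)
t=2: δ = [3.600e-03, 3.456e-03, 2.880e-03]  ψ = [0, 1, 0]  (obs o_2=0)
t=3: δ = [5.400e-04, 1.382e-04, 4.320e-04]  ψ = [0, 1, 0]  (obs o_3=1)
backtrack: best end state = 0; path = [0, 0, 0, 0]

path = [0, 0, 0, 0]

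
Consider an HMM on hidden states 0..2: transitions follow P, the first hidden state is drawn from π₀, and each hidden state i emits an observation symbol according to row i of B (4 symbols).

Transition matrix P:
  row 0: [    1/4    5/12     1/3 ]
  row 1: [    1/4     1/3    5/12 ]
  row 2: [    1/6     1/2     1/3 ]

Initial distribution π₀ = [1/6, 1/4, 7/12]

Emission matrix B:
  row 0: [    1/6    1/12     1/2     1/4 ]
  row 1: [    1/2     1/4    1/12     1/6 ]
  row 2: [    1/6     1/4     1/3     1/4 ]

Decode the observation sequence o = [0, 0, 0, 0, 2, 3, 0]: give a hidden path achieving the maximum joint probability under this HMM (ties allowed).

t=0: δ = [2.778e-02, 1.250e-01, 9.722e-02]  (obs o_0=0)
t=1: δ = [5.208e-03, 2.431e-02, 8.681e-03]  ψ = [1, 2, 1]  (obs o_1=0)
t=2: δ = [1.013e-03, 4.051e-03, 1.688e-03]  ψ = [1, 1, 1]  (obs o_2=0)
t=3: δ = [1.688e-04, 6.752e-04, 2.813e-04]  ψ = [1, 1, 1]  (obs o_3=0)
t=4: δ = [8.439e-05, 1.875e-05, 9.377e-05]  ψ = [1, 1, 1]  (obs o_4=2)
t=5: δ = [5.275e-06, 7.814e-06, 7.814e-06]  ψ = [0, 2, 2]  (obs o_5=3)
t=6: δ = [3.256e-07, 1.954e-06, 5.427e-07]  ψ = [1, 2, 1]  (obs o_6=0)
backtrack: best end state = 1; path = [2, 1, 1, 1, 2, 2, 1]

path = [2, 1, 1, 1, 2, 2, 1]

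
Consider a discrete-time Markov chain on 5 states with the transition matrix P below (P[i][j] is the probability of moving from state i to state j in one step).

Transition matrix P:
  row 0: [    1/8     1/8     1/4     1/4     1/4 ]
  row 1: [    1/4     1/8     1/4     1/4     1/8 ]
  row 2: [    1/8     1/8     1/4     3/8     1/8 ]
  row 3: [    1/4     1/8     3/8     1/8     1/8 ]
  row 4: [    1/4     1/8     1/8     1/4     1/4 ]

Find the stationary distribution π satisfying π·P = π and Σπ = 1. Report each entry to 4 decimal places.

π = [0.1933, 0.1250, 0.2601, 0.2511, 0.1705]

Balance equations π_j = Σ_i π_i·P[i][j]:
  π_0 = 1/8·π_0 + 1/4·π_1 + 1/8·π_2 + 1/4·π_3 + 1/4·π_4
  π_1 = 1/8·π_0 + 1/8·π_1 + 1/8·π_2 + 1/8·π_3 + 1/8·π_4
  π_2 = 1/4·π_0 + 1/4·π_1 + 1/4·π_2 + 3/8·π_3 + 1/8·π_4
  π_3 = 1/4·π_0 + 1/4·π_1 + 3/8·π_2 + 1/8·π_3 + 1/4·π_4
  normalize: π_0 + π_1 + π_2 + π_3 + π_4 = 1
Solving the linear system gives exactly π = [863/4464, 1/8, 129/496, 1121/4464, 761/4464].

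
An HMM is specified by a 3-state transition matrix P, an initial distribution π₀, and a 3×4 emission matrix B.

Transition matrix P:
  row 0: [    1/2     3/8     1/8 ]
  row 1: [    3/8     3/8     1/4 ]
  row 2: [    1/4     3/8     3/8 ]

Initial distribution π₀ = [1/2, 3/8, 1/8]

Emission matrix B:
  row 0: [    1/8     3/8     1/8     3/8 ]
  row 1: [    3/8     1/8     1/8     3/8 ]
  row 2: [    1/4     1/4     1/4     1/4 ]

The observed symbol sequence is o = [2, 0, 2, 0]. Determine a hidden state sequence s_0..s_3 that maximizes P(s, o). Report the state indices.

t=0: δ = [6.250e-02, 4.688e-02, 3.125e-02]  (obs o_0=2)
t=1: δ = [3.906e-03, 8.789e-03, 2.930e-03]  ψ = [0, 0, 1]  (obs o_1=0)
t=2: δ = [4.120e-04, 4.120e-04, 5.493e-04]  ψ = [1, 1, 1]  (obs o_2=2)
t=3: δ = [2.575e-05, 7.725e-05, 5.150e-05]  ψ = [0, 2, 2]  (obs o_3=0)
backtrack: best end state = 1; path = [0, 1, 2, 1]

path = [0, 1, 2, 1]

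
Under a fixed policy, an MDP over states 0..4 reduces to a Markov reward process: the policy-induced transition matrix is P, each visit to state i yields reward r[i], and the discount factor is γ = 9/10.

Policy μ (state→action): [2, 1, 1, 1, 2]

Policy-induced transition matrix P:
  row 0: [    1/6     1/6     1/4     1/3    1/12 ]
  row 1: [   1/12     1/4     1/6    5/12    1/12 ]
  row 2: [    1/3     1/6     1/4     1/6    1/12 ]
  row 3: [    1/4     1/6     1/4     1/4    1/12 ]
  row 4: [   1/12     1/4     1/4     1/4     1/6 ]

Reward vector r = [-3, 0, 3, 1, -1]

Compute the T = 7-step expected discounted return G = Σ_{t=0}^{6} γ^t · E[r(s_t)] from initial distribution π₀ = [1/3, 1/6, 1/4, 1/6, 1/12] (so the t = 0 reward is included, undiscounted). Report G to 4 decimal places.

G = 1.0090

t=0: π = [0.3333, 0.1667, 0.2500, 0.1667, 0.0833], E[r] = -0.1667, γ^t·E[r] = -0.166667, running G = -0.166667
t=1: π = [0.2014, 0.1875, 0.2361, 0.2847, 0.0903], E[r] = 0.2986, γ^t·E[r] = 0.268750, running G = 0.102083
t=2: π = [0.2066, 0.1898, 0.2344, 0.2784, 0.0909], E[r] = 0.2708, γ^t·E[r] = 0.219375, running G = 0.321458
t=3: π = [0.2055, 0.1901, 0.2342, 0.2793, 0.0909], E[r] = 0.2744, γ^t·E[r] = 0.200004, running G = 0.521462
t=4: π = [0.2056, 0.1901, 0.2342, 0.2793, 0.0909], E[r] = 0.2742, γ^t·E[r] = 0.179893, running G = 0.701355
t=5: π = [0.2056, 0.1901, 0.2342, 0.2793, 0.0909], E[r] = 0.2742, γ^t·E[r] = 0.161919, running G = 0.863274
t=6: π = [0.2056, 0.1901, 0.2342, 0.2793, 0.0909], E[r] = 0.2742, γ^t·E[r] = 0.145727, running G = 1.009001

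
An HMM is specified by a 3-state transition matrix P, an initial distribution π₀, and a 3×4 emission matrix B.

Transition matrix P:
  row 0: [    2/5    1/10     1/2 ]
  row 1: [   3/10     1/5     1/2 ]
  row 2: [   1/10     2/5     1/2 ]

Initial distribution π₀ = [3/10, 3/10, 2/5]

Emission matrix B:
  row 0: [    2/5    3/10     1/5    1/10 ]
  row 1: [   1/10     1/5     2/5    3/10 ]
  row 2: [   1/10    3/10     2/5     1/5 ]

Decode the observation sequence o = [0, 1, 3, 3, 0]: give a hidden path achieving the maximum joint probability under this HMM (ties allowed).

path = [0, 2, 2, 1, 0]

t=0: δ = [1.200e-01, 3.000e-02, 4.000e-02]  (obs o_0=0)
t=1: δ = [1.440e-02, 3.200e-03, 1.800e-02]  ψ = [0, 2, 0]  (obs o_1=1)
t=2: δ = [5.760e-04, 2.160e-03, 1.800e-03]  ψ = [0, 2, 2]  (obs o_2=3)
t=3: δ = [6.480e-05, 2.160e-04, 2.160e-04]  ψ = [1, 2, 1]  (obs o_3=3)
t=4: δ = [2.592e-05, 8.640e-06, 1.080e-05]  ψ = [1, 2, 1]  (obs o_4=0)
backtrack: best end state = 0; path = [0, 2, 2, 1, 0]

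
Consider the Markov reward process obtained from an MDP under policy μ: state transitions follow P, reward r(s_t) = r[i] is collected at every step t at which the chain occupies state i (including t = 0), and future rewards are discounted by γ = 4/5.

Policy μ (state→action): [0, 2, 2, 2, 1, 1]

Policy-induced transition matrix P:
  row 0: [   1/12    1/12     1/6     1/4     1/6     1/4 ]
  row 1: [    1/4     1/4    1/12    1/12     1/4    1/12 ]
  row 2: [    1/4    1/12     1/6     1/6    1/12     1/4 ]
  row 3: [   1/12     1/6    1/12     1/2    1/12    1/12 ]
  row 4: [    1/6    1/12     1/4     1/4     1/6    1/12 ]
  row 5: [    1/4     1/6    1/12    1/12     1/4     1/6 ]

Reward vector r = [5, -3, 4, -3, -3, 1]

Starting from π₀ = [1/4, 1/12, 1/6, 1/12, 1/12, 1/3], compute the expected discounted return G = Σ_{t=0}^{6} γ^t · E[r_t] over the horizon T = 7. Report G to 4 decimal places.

t=0: π = [0.2500, 0.0833, 0.1667, 0.0833, 0.0833, 0.3333], E[r] = 1.5000, γ^t·E[r] = 1.500000, running G = 1.500000
t=1: π = [0.1875, 0.1319, 0.1319, 0.1875, 0.1806, 0.1806], E[r] = 0.1458, γ^t·E[r] = 0.116667, running G = 1.616667
t=2: π = [0.1725, 0.1360, 0.1400, 0.2338, 0.1661, 0.1516], E[r] = -0.0336, γ^t·E[r] = -0.021481, running G = 1.595185
t=3: π = [0.1685, 0.1381, 0.1371, 0.2488, 0.1595, 0.1481], E[r] = -0.1008, γ^t·E[r] = -0.051605, running G = 1.543580
t=4: π = [0.1672, 0.1394, 0.1354, 0.2531, 0.1584, 0.1466], E[r] = -0.1287, γ^t·E[r] = -0.052736, running G = 1.490844
t=5: π = [0.1668, 0.1399, 0.1349, 0.2543, 0.1581, 0.1460], E[r] = -0.1375, γ^t·E[r] = -0.045045, running G = 1.445800
t=6: π = [0.1666, 0.1400, 0.1348, 0.2547, 0.1580, 0.1458], E[r] = -0.1399, γ^t·E[r] = -0.036683, running G = 1.409116

G = 1.4091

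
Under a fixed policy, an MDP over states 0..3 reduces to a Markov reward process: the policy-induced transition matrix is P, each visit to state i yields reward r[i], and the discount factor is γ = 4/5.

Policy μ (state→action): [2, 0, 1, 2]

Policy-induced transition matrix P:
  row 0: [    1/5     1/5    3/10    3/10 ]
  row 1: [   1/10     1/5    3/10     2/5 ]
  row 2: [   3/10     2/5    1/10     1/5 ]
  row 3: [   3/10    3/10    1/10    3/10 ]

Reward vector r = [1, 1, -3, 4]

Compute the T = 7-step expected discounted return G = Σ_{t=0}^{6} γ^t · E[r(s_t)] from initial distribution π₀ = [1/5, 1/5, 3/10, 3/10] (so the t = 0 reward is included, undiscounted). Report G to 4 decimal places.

G = 4.0341

t=0: π = [0.2000, 0.2000, 0.3000, 0.3000], E[r] = 0.7000, γ^t·E[r] = 0.700000, running G = 0.700000
t=1: π = [0.2400, 0.2900, 0.1800, 0.2900], E[r] = 1.1500, γ^t·E[r] = 0.920000, running G = 1.620000
t=2: π = [0.2180, 0.2650, 0.2060, 0.3110], E[r] = 1.1090, γ^t·E[r] = 0.709760, running G = 2.329760
t=3: π = [0.2252, 0.2723, 0.1966, 0.3059], E[r] = 1.1313, γ^t·E[r] = 0.579226, running G = 2.908986
t=4: π = [0.2230, 0.2699, 0.1995, 0.3076], E[r] = 1.1247, γ^t·E[r] = 0.460681, running G = 3.369667
t=5: π = [0.2237, 0.2707, 0.1986, 0.3070], E[r] = 1.1268, γ^t·E[r] = 0.369223, running G = 3.738890
t=6: π = [0.2235, 0.2704, 0.1989, 0.3072], E[r] = 1.1261, γ^t·E[r] = 0.295206, running G = 4.034096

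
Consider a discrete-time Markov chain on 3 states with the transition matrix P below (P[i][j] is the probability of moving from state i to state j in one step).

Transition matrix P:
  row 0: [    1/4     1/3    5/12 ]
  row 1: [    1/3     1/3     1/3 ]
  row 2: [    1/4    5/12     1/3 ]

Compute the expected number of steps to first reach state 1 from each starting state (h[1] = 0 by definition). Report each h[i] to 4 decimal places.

h = [2.7368, 0.0000, 2.5263]

First-step conditioning: h[1] = 0; for i ≠ 1, h[i] = 1 + Σ_k P[i][k]·h[k].
  h[0] = 1 + 1/4·h[0] + 5/12·h[2]
  h[2] = 1 + 1/4·h[0] + 1/3·h[2]
Solving the 2×2 linear system over states ≠ 1 gives exactly h = [52/19, 0, 48/19] (h[1] = 0 is the target).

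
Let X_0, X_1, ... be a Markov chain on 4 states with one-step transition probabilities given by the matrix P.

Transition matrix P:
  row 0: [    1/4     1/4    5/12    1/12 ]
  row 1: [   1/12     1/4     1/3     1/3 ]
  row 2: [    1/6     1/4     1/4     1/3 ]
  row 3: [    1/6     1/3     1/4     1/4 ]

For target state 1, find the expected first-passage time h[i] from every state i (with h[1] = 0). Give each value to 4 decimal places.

h = [3.7516, 0.0000, 3.6745, 3.3919]

First-step conditioning: h[1] = 0; for i ≠ 1, h[i] = 1 + Σ_k P[i][k]·h[k].
  h[0] = 1 + 1/4·h[0] + 5/12·h[2] + 1/12·h[3]
  h[2] = 1 + 1/6·h[0] + 1/4·h[2] + 1/3·h[3]
  h[3] = 1 + 1/6·h[0] + 1/4·h[2] + 1/4·h[3]
Solving the 3×3 linear system over states ≠ 1 gives exactly h = [1752/467, 0, 1716/467, 1584/467] (h[1] = 0 is the target).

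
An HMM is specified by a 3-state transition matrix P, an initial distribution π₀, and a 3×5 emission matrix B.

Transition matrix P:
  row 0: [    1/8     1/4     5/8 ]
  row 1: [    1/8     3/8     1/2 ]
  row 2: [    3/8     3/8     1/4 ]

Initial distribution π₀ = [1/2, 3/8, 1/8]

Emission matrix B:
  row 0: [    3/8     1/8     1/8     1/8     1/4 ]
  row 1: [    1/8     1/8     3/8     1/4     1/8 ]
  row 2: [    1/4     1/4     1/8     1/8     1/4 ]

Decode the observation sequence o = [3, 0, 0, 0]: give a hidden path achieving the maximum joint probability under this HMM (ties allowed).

t=0: δ = [6.250e-02, 9.375e-02, 1.562e-02]  (obs o_0=3)
t=1: δ = [4.395e-03, 4.395e-03, 1.172e-02]  ψ = [1, 1, 1]  (obs o_1=0)
t=2: δ = [1.648e-03, 5.493e-04, 7.324e-04]  ψ = [2, 2, 2]  (obs o_2=0)
t=3: δ = [1.030e-04, 5.150e-05, 2.575e-04]  ψ = [2, 0, 0]  (obs o_3=0)
backtrack: best end state = 2; path = [1, 2, 0, 2]

path = [1, 2, 0, 2]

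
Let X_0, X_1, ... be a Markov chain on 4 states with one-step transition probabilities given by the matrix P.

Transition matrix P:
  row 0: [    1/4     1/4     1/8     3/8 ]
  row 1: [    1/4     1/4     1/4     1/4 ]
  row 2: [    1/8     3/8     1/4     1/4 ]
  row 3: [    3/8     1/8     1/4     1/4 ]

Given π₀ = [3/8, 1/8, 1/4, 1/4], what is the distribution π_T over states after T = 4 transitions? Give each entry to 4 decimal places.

t=0: π = [0.3750, 0.1250, 0.2500, 0.2500]
t=1: π = [0.2500, 0.2500, 0.2031, 0.2969]
t=2: π = [0.2617, 0.2383, 0.2188, 0.2813]
t=3: π = [0.2578, 0.2422, 0.2173, 0.2827]
t=4: π = [0.2582, 0.2418, 0.2178, 0.2822]

π = [0.2582, 0.2418, 0.2178, 0.2822]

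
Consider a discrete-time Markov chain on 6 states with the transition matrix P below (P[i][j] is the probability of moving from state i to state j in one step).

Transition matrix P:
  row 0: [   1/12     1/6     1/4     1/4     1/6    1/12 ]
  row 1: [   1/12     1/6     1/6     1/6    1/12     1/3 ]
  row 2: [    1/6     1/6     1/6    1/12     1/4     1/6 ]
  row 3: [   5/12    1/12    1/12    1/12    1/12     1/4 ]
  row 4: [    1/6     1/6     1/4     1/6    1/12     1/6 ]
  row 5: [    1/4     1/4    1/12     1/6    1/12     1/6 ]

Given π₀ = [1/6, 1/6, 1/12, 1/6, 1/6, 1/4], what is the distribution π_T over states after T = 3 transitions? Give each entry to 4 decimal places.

t=0: π = [0.1667, 0.1667, 0.0833, 0.1667, 0.1667, 0.2500]
t=1: π = [0.2014, 0.1736, 0.1597, 0.1597, 0.1111, 0.1944]
t=2: π = [0.1916, 0.1696, 0.1632, 0.1568, 0.1267, 0.1921]
t=3: π = [0.1918, 0.1696, 0.1641, 0.1560, 0.1265, 0.1920]

π = [0.1918, 0.1696, 0.1641, 0.1560, 0.1265, 0.1920]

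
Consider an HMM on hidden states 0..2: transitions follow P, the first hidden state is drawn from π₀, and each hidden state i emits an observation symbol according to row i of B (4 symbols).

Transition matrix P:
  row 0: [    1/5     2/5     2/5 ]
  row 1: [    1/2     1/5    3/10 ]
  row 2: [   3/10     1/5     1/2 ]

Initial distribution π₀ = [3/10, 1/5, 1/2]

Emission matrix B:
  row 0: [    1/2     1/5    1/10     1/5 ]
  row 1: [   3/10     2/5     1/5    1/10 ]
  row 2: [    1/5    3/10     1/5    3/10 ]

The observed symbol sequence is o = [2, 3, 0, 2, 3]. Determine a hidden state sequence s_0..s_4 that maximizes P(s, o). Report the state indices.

path = [2, 2, 0, 2, 2]

t=0: δ = [3.000e-02, 4.000e-02, 1.000e-01]  (obs o_0=2)
t=1: δ = [6.000e-03, 2.000e-03, 1.500e-02]  ψ = [2, 2, 2]  (obs o_1=3)
t=2: δ = [2.250e-03, 9.000e-04, 1.500e-03]  ψ = [2, 2, 2]  (obs o_2=0)
t=3: δ = [4.500e-05, 1.800e-04, 1.800e-04]  ψ = [0, 0, 0]  (obs o_3=2)
t=4: δ = [1.800e-05, 3.600e-06, 2.700e-05]  ψ = [1, 1, 2]  (obs o_4=3)
backtrack: best end state = 2; path = [2, 2, 0, 2, 2]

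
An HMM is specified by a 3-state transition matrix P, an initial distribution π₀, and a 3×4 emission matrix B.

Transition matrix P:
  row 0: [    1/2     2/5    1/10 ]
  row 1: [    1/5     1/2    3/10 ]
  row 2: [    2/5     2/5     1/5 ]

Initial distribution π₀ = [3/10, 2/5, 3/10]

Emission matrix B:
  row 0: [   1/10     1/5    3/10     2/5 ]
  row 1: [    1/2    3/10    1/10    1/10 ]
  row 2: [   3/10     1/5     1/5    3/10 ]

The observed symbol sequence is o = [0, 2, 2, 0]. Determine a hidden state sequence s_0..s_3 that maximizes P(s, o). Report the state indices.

t=0: δ = [3.000e-02, 2.000e-01, 9.000e-02]  (obs o_0=0)
t=1: δ = [1.200e-02, 1.000e-02, 1.200e-02]  ψ = [1, 1, 1]  (obs o_1=2)
t=2: δ = [1.800e-03, 5.000e-04, 6.000e-04]  ψ = [0, 1, 1]  (obs o_2=2)
t=3: δ = [9.000e-05, 3.600e-04, 5.400e-05]  ψ = [0, 0, 0]  (obs o_3=0)
backtrack: best end state = 1; path = [1, 0, 0, 1]

path = [1, 0, 0, 1]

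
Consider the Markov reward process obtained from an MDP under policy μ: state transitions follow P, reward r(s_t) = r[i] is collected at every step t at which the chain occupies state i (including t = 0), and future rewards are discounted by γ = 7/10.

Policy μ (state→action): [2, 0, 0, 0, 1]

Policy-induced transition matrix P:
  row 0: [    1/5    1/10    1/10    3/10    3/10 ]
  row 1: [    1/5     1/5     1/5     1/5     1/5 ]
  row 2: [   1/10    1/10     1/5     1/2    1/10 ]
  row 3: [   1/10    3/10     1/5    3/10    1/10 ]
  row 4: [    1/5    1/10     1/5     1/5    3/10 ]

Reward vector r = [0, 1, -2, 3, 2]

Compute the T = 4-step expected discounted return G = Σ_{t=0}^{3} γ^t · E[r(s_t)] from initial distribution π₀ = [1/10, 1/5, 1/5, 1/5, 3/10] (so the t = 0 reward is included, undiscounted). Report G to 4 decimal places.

t=0: π = [0.1000, 0.2000, 0.2000, 0.2000, 0.3000], E[r] = 1.0000, γ^t·E[r] = 1.000000, running G = 1.000000
t=1: π = [0.1600, 0.1600, 0.1900, 0.2900, 0.2000], E[r] = 1.0500, γ^t·E[r] = 0.735000, running G = 1.735000
t=2: π = [0.1520, 0.1740, 0.1840, 0.3020, 0.1880], E[r] = 1.0880, γ^t·E[r] = 0.533120, running G = 2.268120
t=3: π = [0.1514, 0.1778, 0.1848, 0.3006, 0.1854], E[r] = 1.0808, γ^t·E[r] = 0.370714, running G = 2.638834

G = 2.6388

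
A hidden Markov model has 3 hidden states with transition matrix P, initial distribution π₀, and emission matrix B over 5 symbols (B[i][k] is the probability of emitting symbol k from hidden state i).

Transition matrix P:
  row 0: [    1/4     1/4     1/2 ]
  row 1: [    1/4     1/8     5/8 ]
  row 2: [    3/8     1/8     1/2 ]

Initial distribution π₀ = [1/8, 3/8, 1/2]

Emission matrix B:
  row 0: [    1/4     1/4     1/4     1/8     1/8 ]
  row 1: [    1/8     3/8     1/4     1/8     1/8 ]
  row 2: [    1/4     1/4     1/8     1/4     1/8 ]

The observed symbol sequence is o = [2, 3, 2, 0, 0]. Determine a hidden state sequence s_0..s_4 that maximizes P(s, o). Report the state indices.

path = [1, 2, 0, 2, 2]

t=0: δ = [3.125e-02, 9.375e-02, 6.250e-02]  (obs o_0=2)
t=1: δ = [2.930e-03, 1.465e-03, 1.465e-02]  ψ = [1, 1, 1]  (obs o_1=3)
t=2: δ = [1.373e-03, 4.578e-04, 9.155e-04]  ψ = [2, 2, 2]  (obs o_2=2)
t=3: δ = [8.583e-05, 4.292e-05, 1.717e-04]  ψ = [0, 0, 0]  (obs o_3=0)
t=4: δ = [1.609e-05, 2.682e-06, 2.146e-05]  ψ = [2, 0, 2]  (obs o_4=0)
backtrack: best end state = 2; path = [1, 2, 0, 2, 2]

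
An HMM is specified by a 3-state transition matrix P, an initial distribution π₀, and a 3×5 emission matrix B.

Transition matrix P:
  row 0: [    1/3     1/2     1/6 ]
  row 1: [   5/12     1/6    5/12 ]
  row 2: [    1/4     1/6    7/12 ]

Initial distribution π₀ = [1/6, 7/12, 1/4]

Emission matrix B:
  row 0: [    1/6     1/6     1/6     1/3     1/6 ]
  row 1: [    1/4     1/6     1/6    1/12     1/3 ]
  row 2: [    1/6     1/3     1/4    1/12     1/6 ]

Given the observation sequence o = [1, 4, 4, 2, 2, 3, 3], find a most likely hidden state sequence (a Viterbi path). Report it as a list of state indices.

t=0: δ = [2.778e-02, 9.722e-02, 8.333e-02]  (obs o_0=1)
t=1: δ = [6.752e-03, 5.401e-03, 8.102e-03]  ψ = [1, 1, 2]  (obs o_1=4)
t=2: δ = [3.751e-04, 1.125e-03, 7.877e-04]  ψ = [0, 0, 2]  (obs o_2=4)
t=3: δ = [7.814e-05, 3.126e-05, 1.172e-04]  ψ = [1, 0, 1]  (obs o_3=2)
t=4: δ = [4.884e-06, 6.512e-06, 1.709e-05]  ψ = [2, 0, 2]  (obs o_4=2)
t=5: δ = [1.424e-06, 2.374e-07, 8.309e-07]  ψ = [2, 2, 2]  (obs o_5=3)
t=6: δ = [1.583e-07, 5.935e-08, 4.039e-08]  ψ = [0, 0, 2]  (obs o_6=3)
backtrack: best end state = 0; path = [1, 0, 1, 2, 2, 0, 0]

path = [1, 0, 1, 2, 2, 0, 0]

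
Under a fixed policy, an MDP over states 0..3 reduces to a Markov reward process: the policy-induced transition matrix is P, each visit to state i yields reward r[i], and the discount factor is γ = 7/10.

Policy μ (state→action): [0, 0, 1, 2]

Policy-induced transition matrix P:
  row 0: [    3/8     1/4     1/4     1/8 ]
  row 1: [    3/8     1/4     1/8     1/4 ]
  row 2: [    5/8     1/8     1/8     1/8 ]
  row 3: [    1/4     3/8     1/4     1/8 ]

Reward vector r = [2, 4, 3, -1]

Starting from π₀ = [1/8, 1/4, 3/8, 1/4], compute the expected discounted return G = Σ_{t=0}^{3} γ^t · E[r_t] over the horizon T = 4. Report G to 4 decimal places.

t=0: π = [0.1250, 0.2500, 0.3750, 0.2500], E[r] = 2.1250, γ^t·E[r] = 2.125000, running G = 2.125000
t=1: π = [0.4375, 0.2344, 0.1719, 0.1563], E[r] = 2.1719, γ^t·E[r] = 1.520313, running G = 3.645313
t=2: π = [0.3984, 0.2480, 0.1992, 0.1543], E[r] = 2.2324, γ^t·E[r] = 1.093887, running G = 4.739199
t=3: π = [0.4055, 0.2444, 0.1941, 0.1560], E[r] = 2.2148, γ^t·E[r] = 0.759691, running G = 5.498891

G = 5.4989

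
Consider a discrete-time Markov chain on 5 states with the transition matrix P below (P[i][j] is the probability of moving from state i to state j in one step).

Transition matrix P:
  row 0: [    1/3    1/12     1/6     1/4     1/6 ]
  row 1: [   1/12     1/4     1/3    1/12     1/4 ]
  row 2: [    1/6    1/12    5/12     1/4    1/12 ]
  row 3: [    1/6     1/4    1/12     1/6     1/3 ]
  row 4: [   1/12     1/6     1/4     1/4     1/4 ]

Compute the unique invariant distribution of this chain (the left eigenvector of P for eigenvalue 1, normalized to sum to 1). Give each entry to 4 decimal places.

π = [0.1627, 0.1622, 0.2588, 0.2058, 0.2105]

Balance equations π_j = Σ_i π_i·P[i][j]:
  π_0 = 1/3·π_0 + 1/12·π_1 + 1/6·π_2 + 1/6·π_3 + 1/12·π_4
  π_1 = 1/12·π_0 + 1/4·π_1 + 1/12·π_2 + 1/4·π_3 + 1/6·π_4
  π_2 = 1/6·π_0 + 1/3·π_1 + 5/12·π_2 + 1/12·π_3 + 1/4·π_4
  π_3 = 1/4·π_0 + 1/12·π_1 + 1/4·π_2 + 1/6·π_3 + 1/4·π_4
  normalize: π_0 + π_1 + π_2 + π_3 + π_4 = 1
Solving the linear system gives exactly π = [724/4449, 2165/13347, 3454/13347, 2747/13347, 2809/13347].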